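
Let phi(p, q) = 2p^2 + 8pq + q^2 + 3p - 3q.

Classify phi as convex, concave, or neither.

neither

phi is quadratic, so its Hessian is the constant matrix H = [[4, 8], [8, 2]].
det(H) = -56, tr(H) = 6.
det(H) < 0, so H is indefinite: neither convex nor concave.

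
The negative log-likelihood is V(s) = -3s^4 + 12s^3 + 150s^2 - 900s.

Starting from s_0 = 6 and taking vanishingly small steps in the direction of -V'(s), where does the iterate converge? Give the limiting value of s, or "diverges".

diverges

V'(s) = -12(s - 5)(s - 3)(s + 5), so V'(6) = -396.
Gradient descent moves in the -V' direction, i.e. s is increasing.
There is no critical point above s=6, and V' keeps the same sign, so the iterate runs off to +∞.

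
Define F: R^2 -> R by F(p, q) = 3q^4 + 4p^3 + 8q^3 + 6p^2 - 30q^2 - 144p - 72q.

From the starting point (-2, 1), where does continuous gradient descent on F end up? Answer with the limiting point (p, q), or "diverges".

(3, 2)

F is separable, so gradient descent decouples: p follows -∂F/∂p, q follows -∂F/∂q.
∂F/∂p = 12(p - 3)(p + 4); at p=-2 this is -120, so p increases.
∂F/∂q = 12(q - 2)(q + 1)(q + 3); at q=1 this is -96, so q increases.
p converges to its nearest critical value 3 (a local min of the p-part); q converges to 2. The iterate converges to (3, 2).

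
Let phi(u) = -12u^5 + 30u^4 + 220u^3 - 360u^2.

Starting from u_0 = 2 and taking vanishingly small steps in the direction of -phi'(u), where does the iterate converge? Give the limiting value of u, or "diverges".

1

phi'(u) = -60u(u - 4)(u - 1)(u + 3), so phi'(2) = 1200.
Gradient descent moves in the -phi' direction, i.e. u is decreasing.
The nearest critical point in that direction is u = 1, where phi'' = 720 > 0 (a local minimum). The iterate converges there.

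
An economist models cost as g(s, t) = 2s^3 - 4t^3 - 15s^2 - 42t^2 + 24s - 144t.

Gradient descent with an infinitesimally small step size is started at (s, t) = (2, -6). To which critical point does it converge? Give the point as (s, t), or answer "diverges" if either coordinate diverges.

(4, -4)

g is separable, so gradient descent decouples: s follows -∂g/∂s, t follows -∂g/∂t.
∂g/∂s = 6(s - 4)(s - 1); at s=2 this is -12, so s increases.
∂g/∂t = -12(t + 3)(t + 4); at t=-6 this is -72, so t increases.
s converges to its nearest critical value 4 (a local min of the s-part); t converges to -4. The iterate converges to (4, -4).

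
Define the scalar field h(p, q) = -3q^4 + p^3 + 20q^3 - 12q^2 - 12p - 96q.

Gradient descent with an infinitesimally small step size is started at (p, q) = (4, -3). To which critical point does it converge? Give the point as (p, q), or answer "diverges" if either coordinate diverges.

h is separable, so gradient descent decouples: p follows -∂h/∂p, q follows -∂h/∂q.
∂h/∂p = 3(p - 2)(p + 2); at p=4 this is 36, so p decreases.
∂h/∂q = -12(q - 4)(q - 2)(q + 1); at q=-3 this is 840, so q decreases.
The q-coordinate has no critical point in that direction and runs off to infinity.

diverges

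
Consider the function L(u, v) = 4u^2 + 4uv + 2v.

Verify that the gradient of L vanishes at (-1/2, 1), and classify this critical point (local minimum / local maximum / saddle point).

∇L = (8u + 4v, 4u + 2); substituting (-1/2, 1) gives ∇L = (0, 0), so (-1/2, 1) is indeed a critical point.
The Hessian of L is constant: H = [[8, 4], [4, 0]].
det(H) = 8·0 − 4² = -16.
Since det(H) < 0, H is indefinite and the critical point is a saddle point.

saddle point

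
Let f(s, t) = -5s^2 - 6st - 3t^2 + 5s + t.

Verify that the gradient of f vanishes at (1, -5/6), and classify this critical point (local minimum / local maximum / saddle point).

∇f = (-10s - 6t + 5, -6s - 6t + 1); substituting (1, -5/6) gives ∇f = (0, 0), so (1, -5/6) is indeed a critical point.
The Hessian of f is constant: H = [[-10, -6], [-6, -6]].
det(H) = (-10)·(-6) − (-6)² = 24.
det(H) > 0 and tr(H) = -16 < 0, so H is negative definite and the point is a local maximum.

local maximum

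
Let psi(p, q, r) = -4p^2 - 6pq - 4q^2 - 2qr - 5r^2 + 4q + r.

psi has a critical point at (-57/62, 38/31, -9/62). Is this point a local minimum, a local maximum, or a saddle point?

The Hessian is constant: H = [[-8, -6, 0], [-6, -8, -2], [0, -2, -10]].
Leading principal minors: Δ₁ = -8, Δ₂ = 28, Δ₃ = -248.
The minors alternate sign starting negative (−, +, −), so H is negative definite: a local maximum.

local maximum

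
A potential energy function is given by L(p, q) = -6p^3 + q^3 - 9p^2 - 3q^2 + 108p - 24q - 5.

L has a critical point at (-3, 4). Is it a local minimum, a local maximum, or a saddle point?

The mixed partial ∂²L/∂p∂q is 0, so the Hessian at any point is diag(L_pp, L_qq) = diag(-18(2p + 1), 6(q - 1)).
At (-3, 4): H = diag(90, 18).
Both eigenvalues are positive, so H is positive definite: a local minimum.

local minimum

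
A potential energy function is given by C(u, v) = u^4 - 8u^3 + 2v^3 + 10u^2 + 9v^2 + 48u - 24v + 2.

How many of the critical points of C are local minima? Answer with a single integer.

2

C separates as a function of u plus a function of v, so ∇C=0 decouples.
∂C/∂u = 4(u - 4)(u - 3)(u + 1) = 0 at u ∈ {-1, 3, 4}; ∂C/∂v = 6(v - 1)(v + 4) = 0 at v ∈ {-4, 1}.
The Hessian is diagonal: diag(C_uu, C_vv). Second derivatives: C_uu(-1)=80, C_uu(3)=-16, C_uu(4)=20; C_vv(-4)=-30, C_vv(1)=30.
Local minima occur where both diagonal entries positive: (-1, 1), (4, 1). Count: 2.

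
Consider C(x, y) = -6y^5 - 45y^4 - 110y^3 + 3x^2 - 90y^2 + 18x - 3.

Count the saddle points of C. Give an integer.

2

C separates as a function of x plus a function of y, so ∇C=0 decouples.
∂C/∂x = 6(x + 3) = 0 at x ∈ {-3}; ∂C/∂y = -30y(y + 1)(y + 2)(y + 3) = 0 at y ∈ {-3, -2, -1, 0}.
The Hessian is diagonal: diag(C_xx, C_yy). Second derivatives: C_xx(-3)=6; C_yy(-3)=180, C_yy(-2)=-60, C_yy(-1)=60, C_yy(0)=-180.
Saddle points occur where the two diagonal entries have opposite signs: (-3, -2), (-3, 0). Count: 2.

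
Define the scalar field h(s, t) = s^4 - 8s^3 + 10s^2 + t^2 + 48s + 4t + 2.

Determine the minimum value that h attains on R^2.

-31

h(s,t) separates as P(s) + Q(t) + 2, so its minimum is min P + min Q + 2.
P'(s) = 4(s - 4)(s - 3)(s + 1) vanishes at s ∈ {-1, 3, 4}; Q'(t) = 2(t + 2) vanishes at t ∈ {-2}.
Local minima of P (where P''>0): P(-1)=-29, P(4)=96. Local minima of Q: Q(-2)=-4.
So the global minimum of h is P(-1) + Q(-2) + 2 = -29 − 4 + 2 = -31, attained at (-1, -2).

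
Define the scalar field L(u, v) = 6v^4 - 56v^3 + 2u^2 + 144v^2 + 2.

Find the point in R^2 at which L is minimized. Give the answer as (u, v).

(0, 0)

L(u,v) separates as P(u) + Q(v) + 2, so its minimum is min P + min Q + 2.
P'(u) = 4u vanishes at u ∈ {0}; Q'(v) = 24v(v - 4)(v - 3) vanishes at v ∈ {0, 3, 4}.
Local minima of P (where P''>0): P(0)=0. Local minima of Q: Q(0)=0, Q(4)=256.
So the global minimum of L is P(0) + Q(0) + 2 = 0 + 0 + 2 = 2, attained at (0, 0).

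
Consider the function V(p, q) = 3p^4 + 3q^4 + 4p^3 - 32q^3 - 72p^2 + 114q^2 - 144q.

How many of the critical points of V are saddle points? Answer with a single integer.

4

V separates as a function of p plus a function of q, so ∇V=0 decouples.
∂V/∂p = 12p(p - 3)(p + 4) = 0 at p ∈ {-4, 0, 3}; ∂V/∂q = 12(q - 4)(q - 3)(q - 1) = 0 at q ∈ {1, 3, 4}.
The Hessian is diagonal: diag(V_pp, V_qq). Second derivatives: V_pp(-4)=336, V_pp(0)=-144, V_pp(3)=252; V_qq(1)=72, V_qq(3)=-24, V_qq(4)=36.
Saddle points occur where the two diagonal entries have opposite signs: (-4, 3), (0, 1), (0, 4), (3, 3). Count: 4.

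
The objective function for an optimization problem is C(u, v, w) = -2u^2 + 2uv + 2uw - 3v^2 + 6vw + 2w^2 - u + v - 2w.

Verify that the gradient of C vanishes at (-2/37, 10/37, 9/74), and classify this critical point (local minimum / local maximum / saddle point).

∇C = (-4u + 2v + 2w - 1, 2u - 6v + 6w + 1, 2u + 6v + 4w - 2); substituting (-2/37, 10/37, 9/74) gives ∇C = (0, 0, 0), so (-2/37, 10/37, 9/74) is indeed a critical point.
The Hessian is constant: H = [[-4, 2, 2], [2, -6, 6], [2, 6, 4]].
Leading principal minors: Δ₁ = -4, Δ₂ = 20, Δ₃ = 296.
The minors fit neither the all-positive nor the alternating-sign pattern, so H is indefinite: a saddle point.

saddle point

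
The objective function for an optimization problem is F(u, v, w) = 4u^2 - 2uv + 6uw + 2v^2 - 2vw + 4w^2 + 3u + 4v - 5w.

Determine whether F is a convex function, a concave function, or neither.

convex

F is quadratic, so its Hessian is the constant matrix H = [[8, -2, 6], [-2, 4, -2], [6, -2, 8]].
Leading principal minors: 8, 28, 96.
All positive ⇒ H ≻ 0 ⇒ convex.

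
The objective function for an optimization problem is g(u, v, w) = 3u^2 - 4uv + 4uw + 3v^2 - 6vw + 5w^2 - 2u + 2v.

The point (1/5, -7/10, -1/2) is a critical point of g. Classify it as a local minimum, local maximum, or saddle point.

local minimum

The Hessian is constant: H = [[6, -4, 4], [-4, 6, -6], [4, -6, 10]].
Leading principal minors: Δ₁ = 6, Δ₂ = 20, Δ₃ = 80.
All leading minors are positive, so H is positive definite: a local minimum.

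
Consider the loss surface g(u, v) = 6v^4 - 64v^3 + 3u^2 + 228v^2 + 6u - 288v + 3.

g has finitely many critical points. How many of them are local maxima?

g separates as a function of u plus a function of v, so ∇g=0 decouples.
∂g/∂u = 6(u + 1) = 0 at u ∈ {-1}; ∂g/∂v = 24(v - 4)(v - 3)(v - 1) = 0 at v ∈ {1, 3, 4}.
The Hessian is diagonal: diag(g_uu, g_vv). Second derivatives: g_uu(-1)=6; g_vv(1)=144, g_vv(3)=-48, g_vv(4)=72.
Local maxima occur where both diagonal entries negative: none. Count: 0.

0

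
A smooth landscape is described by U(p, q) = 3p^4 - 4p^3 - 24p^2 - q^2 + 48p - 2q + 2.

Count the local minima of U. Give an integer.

U separates as a function of p plus a function of q, so ∇U=0 decouples.
∂U/∂p = 12(p - 2)(p - 1)(p + 2) = 0 at p ∈ {-2, 1, 2}; ∂U/∂q = -2(q + 1) = 0 at q ∈ {-1}.
The Hessian is diagonal: diag(U_pp, U_qq). Second derivatives: U_pp(-2)=144, U_pp(1)=-36, U_pp(2)=48; U_qq(-1)=-2.
Local minima occur where both diagonal entries positive: none. Count: 0.

0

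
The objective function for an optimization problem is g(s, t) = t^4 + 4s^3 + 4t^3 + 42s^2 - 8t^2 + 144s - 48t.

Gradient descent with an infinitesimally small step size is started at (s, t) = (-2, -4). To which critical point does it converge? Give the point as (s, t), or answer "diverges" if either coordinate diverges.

(-3, -3)

g is separable, so gradient descent decouples: s follows -∂g/∂s, t follows -∂g/∂t.
∂g/∂s = 12(s + 3)(s + 4); at s=-2 this is 24, so s decreases.
∂g/∂t = 4(t - 2)(t + 2)(t + 3); at t=-4 this is -48, so t increases.
s converges to its nearest critical value -3 (a local min of the s-part); t converges to -3. The iterate converges to (-3, -3).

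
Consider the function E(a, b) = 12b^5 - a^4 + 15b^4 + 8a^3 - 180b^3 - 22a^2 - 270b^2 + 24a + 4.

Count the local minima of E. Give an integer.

E separates as a function of a plus a function of b, so ∇E=0 decouples.
∂E/∂a = -4(a - 3)(a - 2)(a - 1) = 0 at a ∈ {1, 2, 3}; ∂E/∂b = 60b(b - 3)(b + 1)(b + 3) = 0 at b ∈ {-3, -1, 0, 3}.
The Hessian is diagonal: diag(E_aa, E_bb). Second derivatives: E_aa(1)=-8, E_aa(2)=4, E_aa(3)=-8; E_bb(-3)=-2160, E_bb(-1)=480, E_bb(0)=-540, E_bb(3)=4320.
Local minima occur where both diagonal entries positive: (2, -1), (2, 3). Count: 2.

2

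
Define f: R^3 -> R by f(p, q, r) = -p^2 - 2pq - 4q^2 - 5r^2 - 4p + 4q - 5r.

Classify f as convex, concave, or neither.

concave

f is quadratic, so its Hessian is the constant matrix H = [[-2, -2, 0], [-2, -8, 0], [0, 0, -10]].
Leading principal minors: -2, 12, -120.
Signs alternate −, +, − ⇒ H ≺ 0 ⇒ concave.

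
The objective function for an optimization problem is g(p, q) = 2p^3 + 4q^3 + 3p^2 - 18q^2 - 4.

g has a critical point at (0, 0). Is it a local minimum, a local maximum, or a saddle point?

The mixed partial ∂²g/∂p∂q is 0, so the Hessian at any point is diag(g_pp, g_qq) = diag(6(2p + 1), 12(2q - 3)).
At (0, 0): H = diag(6, -36).
The eigenvalues have opposite signs, so H is indefinite: a saddle point.

saddle point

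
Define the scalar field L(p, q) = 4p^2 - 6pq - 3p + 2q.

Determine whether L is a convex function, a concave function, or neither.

neither

L is quadratic, so its Hessian is the constant matrix H = [[8, -6], [-6, 0]].
det(H) = -36, tr(H) = 8.
det(H) < 0, so H is indefinite: neither convex nor concave.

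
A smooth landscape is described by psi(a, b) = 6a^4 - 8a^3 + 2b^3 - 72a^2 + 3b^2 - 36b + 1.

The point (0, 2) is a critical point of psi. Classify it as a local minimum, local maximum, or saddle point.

saddle point

The mixed partial ∂²psi/∂a∂b is 0, so the Hessian at any point is diag(psi_aa, psi_bb) = diag(24(3a^2 - 2a - 6), 6(2b + 1)).
At (0, 2): H = diag(-144, 30).
The eigenvalues have opposite signs, so H is indefinite: a saddle point.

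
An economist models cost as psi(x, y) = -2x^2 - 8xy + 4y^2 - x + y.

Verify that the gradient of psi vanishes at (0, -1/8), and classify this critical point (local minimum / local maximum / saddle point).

saddle point

∇psi = (-4x - 8y - 1, -8x + 8y + 1); substituting (0, -1/8) gives ∇psi = (0, 0), so (0, -1/8) is indeed a critical point.
The Hessian of psi is constant: H = [[-4, -8], [-8, 8]].
det(H) = (-4)·8 − (-8)² = -96.
Since det(H) < 0, H is indefinite and the critical point is a saddle point.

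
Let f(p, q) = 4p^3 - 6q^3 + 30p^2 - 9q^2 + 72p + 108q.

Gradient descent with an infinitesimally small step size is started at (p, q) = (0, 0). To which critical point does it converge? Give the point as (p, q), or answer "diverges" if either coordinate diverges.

(-2, -3)

f is separable, so gradient descent decouples: p follows -∂f/∂p, q follows -∂f/∂q.
∂f/∂p = 12(p + 2)(p + 3); at p=0 this is 72, so p decreases.
∂f/∂q = -18(q - 2)(q + 3); at q=0 this is 108, so q decreases.
p converges to its nearest critical value -2 (a local min of the p-part); q converges to -3. The iterate converges to (-2, -3).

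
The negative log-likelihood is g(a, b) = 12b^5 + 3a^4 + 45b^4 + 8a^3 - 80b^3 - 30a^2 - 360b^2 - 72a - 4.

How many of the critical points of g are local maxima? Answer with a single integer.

g separates as a function of a plus a function of b, so ∇g=0 decouples.
∂g/∂a = 12(a - 2)(a + 1)(a + 3) = 0 at a ∈ {-3, -1, 2}; ∂g/∂b = 60b(b - 2)(b + 2)(b + 3) = 0 at b ∈ {-3, -2, 0, 2}.
The Hessian is diagonal: diag(g_aa, g_bb). Second derivatives: g_aa(-3)=120, g_aa(-1)=-72, g_aa(2)=180; g_bb(-3)=-900, g_bb(-2)=480, g_bb(0)=-720, g_bb(2)=2400.
Local maxima occur where both diagonal entries negative: (-1, -3), (-1, 0). Count: 2.

2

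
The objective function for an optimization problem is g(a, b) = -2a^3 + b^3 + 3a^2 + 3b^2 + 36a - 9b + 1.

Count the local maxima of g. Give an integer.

g separates as a function of a plus a function of b, so ∇g=0 decouples.
∂g/∂a = -6(a - 3)(a + 2) = 0 at a ∈ {-2, 3}; ∂g/∂b = 3(b - 1)(b + 3) = 0 at b ∈ {-3, 1}.
The Hessian is diagonal: diag(g_aa, g_bb). Second derivatives: g_aa(-2)=30, g_aa(3)=-30; g_bb(-3)=-12, g_bb(1)=12.
Local maxima occur where both diagonal entries negative: (3, -3). Count: 1.

1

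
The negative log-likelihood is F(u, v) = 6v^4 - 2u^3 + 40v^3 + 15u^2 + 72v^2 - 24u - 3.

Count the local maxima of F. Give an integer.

F separates as a function of u plus a function of v, so ∇F=0 decouples.
∂F/∂u = -6(u - 4)(u - 1) = 0 at u ∈ {1, 4}; ∂F/∂v = 24v(v + 2)(v + 3) = 0 at v ∈ {-3, -2, 0}.
The Hessian is diagonal: diag(F_uu, F_vv). Second derivatives: F_uu(1)=18, F_uu(4)=-18; F_vv(-3)=72, F_vv(-2)=-48, F_vv(0)=144.
Local maxima occur where both diagonal entries negative: (4, -2). Count: 1.

1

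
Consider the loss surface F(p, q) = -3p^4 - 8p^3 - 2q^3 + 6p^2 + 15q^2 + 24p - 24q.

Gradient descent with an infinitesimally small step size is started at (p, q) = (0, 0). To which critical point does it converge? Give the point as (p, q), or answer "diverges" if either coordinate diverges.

F is separable, so gradient descent decouples: p follows -∂F/∂p, q follows -∂F/∂q.
∂F/∂p = -12(p - 1)(p + 1)(p + 2); at p=0 this is 24, so p decreases.
∂F/∂q = -6(q - 4)(q - 1); at q=0 this is -24, so q increases.
p converges to its nearest critical value -1 (a local min of the p-part); q converges to 1. The iterate converges to (-1, 1).

(-1, 1)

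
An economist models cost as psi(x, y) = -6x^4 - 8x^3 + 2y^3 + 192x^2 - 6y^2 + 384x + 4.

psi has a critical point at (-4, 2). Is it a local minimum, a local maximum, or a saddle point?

saddle point

The mixed partial ∂²psi/∂x∂y is 0, so the Hessian at any point is diag(psi_xx, psi_yy) = diag(24(-3x^2 - 2x + 16), 12(y - 1)).
At (-4, 2): H = diag(-576, 12).
The eigenvalues have opposite signs, so H is indefinite: a saddle point.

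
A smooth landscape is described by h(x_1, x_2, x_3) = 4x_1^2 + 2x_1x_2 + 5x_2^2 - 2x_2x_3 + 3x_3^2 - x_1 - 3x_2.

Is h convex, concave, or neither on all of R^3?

h is quadratic, so its Hessian is the constant matrix H = [[8, 2, 0], [2, 10, -2], [0, -2, 6]].
Leading principal minors: 8, 76, 424.
All positive ⇒ H ≻ 0 ⇒ convex.

convex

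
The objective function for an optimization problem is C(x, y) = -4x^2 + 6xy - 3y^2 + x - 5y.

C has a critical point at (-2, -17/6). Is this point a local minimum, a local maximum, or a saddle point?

The Hessian of C is constant: H = [[-8, 6], [6, -6]].
det(H) = (-8)·(-6) − 6² = 12.
det(H) > 0 and tr(H) = -14 < 0, so H is negative definite and the point is a local maximum.

local maximum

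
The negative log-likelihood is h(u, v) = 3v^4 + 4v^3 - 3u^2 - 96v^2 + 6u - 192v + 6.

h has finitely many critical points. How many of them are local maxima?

h separates as a function of u plus a function of v, so ∇h=0 decouples.
∂h/∂u = -6(u - 1) = 0 at u ∈ {1}; ∂h/∂v = 12(v - 4)(v + 1)(v + 4) = 0 at v ∈ {-4, -1, 4}.
The Hessian is diagonal: diag(h_uu, h_vv). Second derivatives: h_uu(1)=-6; h_vv(-4)=288, h_vv(-1)=-180, h_vv(4)=480.
Local maxima occur where both diagonal entries negative: (1, -1). Count: 1.

1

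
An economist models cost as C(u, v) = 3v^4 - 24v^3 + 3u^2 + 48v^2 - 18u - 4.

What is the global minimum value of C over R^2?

-31

C(u,v) separates as P(u) + Q(v) − 4, so its minimum is min P + min Q − 4.
P'(u) = 6u - 18 vanishes at u ∈ {3}; Q'(v) = 12v(v - 4)(v - 2) vanishes at v ∈ {0, 2, 4}.
Local minima of P (where P''>0): P(3)=-27. Local minima of Q: Q(0)=0, Q(4)=0.
So the global minimum of C is P(3) + Q(0) − 4 = -27 + 0 − 4 = -31, attained at (3, 0).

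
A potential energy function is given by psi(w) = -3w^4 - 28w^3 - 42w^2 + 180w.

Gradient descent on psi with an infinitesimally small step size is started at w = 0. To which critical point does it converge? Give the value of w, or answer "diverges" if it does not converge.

-3

psi'(w) = -12(w - 1)(w + 3)(w + 5), so psi'(0) = 180.
Gradient descent moves in the -psi' direction, i.e. w is decreasing.
The nearest critical point in that direction is w = -3, where psi'' = 96 > 0 (a local minimum). The iterate converges there.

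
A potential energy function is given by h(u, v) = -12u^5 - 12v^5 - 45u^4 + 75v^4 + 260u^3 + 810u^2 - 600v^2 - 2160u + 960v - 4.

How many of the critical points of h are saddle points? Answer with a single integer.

h separates as a function of u plus a function of v, so ∇h=0 decouples.
∂h/∂u = -60(u - 3)(u - 1)(u + 3)(u + 4) = 0 at u ∈ {-4, -3, 1, 3}; ∂h/∂v = -60(v - 4)(v - 2)(v - 1)(v + 2) = 0 at v ∈ {-2, 1, 2, 4}.
The Hessian is diagonal: diag(h_uu, h_vv). Second derivatives: h_uu(-4)=2100, h_uu(-3)=-1440, h_uu(1)=2400, h_uu(3)=-5040; h_vv(-2)=4320, h_vv(1)=-540, h_vv(2)=480, h_vv(4)=-2160.
Saddle points occur where the two diagonal entries have opposite signs: (-4, 1), (-4, 4), (-3, -2), (-3, 2), (1, 1), (1, 4), (3, -2), (3, 2). Count: 8.

8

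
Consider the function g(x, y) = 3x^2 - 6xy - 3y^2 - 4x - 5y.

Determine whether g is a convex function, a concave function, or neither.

g is quadratic, so its Hessian is the constant matrix H = [[6, -6], [-6, -6]].
det(H) = -72, tr(H) = 0.
det(H) < 0, so H is indefinite: neither convex nor concave.

neither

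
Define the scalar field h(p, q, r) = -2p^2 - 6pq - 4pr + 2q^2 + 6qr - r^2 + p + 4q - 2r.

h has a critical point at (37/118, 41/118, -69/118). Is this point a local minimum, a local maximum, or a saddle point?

The Hessian is constant: H = [[-4, -6, -4], [-6, 4, 6], [-4, 6, -2]].
Leading principal minors: Δ₁ = -4, Δ₂ = -52, Δ₃ = 472.
The minors fit neither the all-positive nor the alternating-sign pattern, so H is indefinite: a saddle point.

saddle point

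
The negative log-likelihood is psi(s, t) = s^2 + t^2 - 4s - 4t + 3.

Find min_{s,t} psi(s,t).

-5

psi(s,t) separates as P(s) + Q(t) + 3, so its minimum is min P + min Q + 3.
P'(s) = 2s - 4 vanishes at s ∈ {2}; Q'(t) = 2(t - 2) vanishes at t ∈ {2}.
Local minima of P (where P''>0): P(2)=-4. Local minima of Q: Q(2)=-4.
So the global minimum of psi is P(2) + Q(2) + 3 = -4 − 4 + 3 = -5, attained at (2, 2).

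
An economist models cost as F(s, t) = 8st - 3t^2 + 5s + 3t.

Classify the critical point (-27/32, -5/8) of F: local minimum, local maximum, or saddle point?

The Hessian of F is constant: H = [[0, 8], [8, -6]].
det(H) = 0·(-6) − 8² = -64.
Since det(H) < 0, H is indefinite and the critical point is a saddle point.

saddle point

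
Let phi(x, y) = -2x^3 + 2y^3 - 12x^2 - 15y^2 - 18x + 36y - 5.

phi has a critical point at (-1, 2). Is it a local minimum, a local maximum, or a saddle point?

local maximum

The mixed partial ∂²phi/∂x∂y is 0, so the Hessian at any point is diag(phi_xx, phi_yy) = diag(-12(x + 2), 6(2y - 5)).
At (-1, 2): H = diag(-12, -6).
Both eigenvalues are negative, so H is negative definite: a local maximum.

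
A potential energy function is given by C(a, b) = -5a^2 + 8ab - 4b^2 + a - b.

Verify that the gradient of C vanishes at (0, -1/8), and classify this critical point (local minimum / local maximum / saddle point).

local maximum

∇C = (-10a + 8b + 1, 8a - 8b - 1); substituting (0, -1/8) gives ∇C = (0, 0), so (0, -1/8) is indeed a critical point.
The Hessian of C is constant: H = [[-10, 8], [8, -8]].
det(H) = (-10)·(-8) − 8² = 16.
det(H) > 0 and tr(H) = -18 < 0, so H is negative definite and the point is a local maximum.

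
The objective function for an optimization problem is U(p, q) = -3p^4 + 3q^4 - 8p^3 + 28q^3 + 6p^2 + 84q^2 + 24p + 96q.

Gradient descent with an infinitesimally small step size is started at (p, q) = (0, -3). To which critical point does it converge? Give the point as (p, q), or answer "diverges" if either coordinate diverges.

U is separable, so gradient descent decouples: p follows -∂U/∂p, q follows -∂U/∂q.
∂U/∂p = -12(p - 1)(p + 1)(p + 2); at p=0 this is 24, so p decreases.
∂U/∂q = 12(q + 1)(q + 2)(q + 4); at q=-3 this is 24, so q decreases.
p converges to its nearest critical value -1 (a local min of the p-part); q converges to -4. The iterate converges to (-1, -4).

(-1, -4)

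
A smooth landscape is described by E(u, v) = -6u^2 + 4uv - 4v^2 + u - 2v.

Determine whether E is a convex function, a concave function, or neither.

E is quadratic, so its Hessian is the constant matrix H = [[-12, 4], [4, -8]].
det(H) = 80, tr(H) = -20.
det(H) > 0 and tr(H) < 0, so H is negative definite everywhere: concave.

concave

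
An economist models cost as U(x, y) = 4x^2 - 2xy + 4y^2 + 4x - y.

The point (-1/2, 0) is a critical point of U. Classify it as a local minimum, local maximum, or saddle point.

The Hessian of U is constant: H = [[8, -2], [-2, 8]].
det(H) = 8·8 − (-2)² = 60.
det(H) > 0 and tr(H) = 16 > 0, so H is positive definite and the point is a local minimum.

local minimum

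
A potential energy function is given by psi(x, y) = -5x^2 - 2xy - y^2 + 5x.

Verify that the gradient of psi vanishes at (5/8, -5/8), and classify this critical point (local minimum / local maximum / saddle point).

∇psi = (-10x - 2y + 5, -2x - 2y); substituting (5/8, -5/8) gives ∇psi = (0, 0), so (5/8, -5/8) is indeed a critical point.
The Hessian of psi is constant: H = [[-10, -2], [-2, -2]].
det(H) = (-10)·(-2) − (-2)² = 16.
det(H) > 0 and tr(H) = -12 < 0, so H is negative definite and the point is a local maximum.

local maximum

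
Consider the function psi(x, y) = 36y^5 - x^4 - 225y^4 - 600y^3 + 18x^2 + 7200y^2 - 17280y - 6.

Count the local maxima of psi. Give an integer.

psi separates as a function of x plus a function of y, so ∇psi=0 decouples.
∂psi/∂x = -4x(x - 3)(x + 3) = 0 at x ∈ {-3, 0, 3}; ∂psi/∂y = 180(y - 4)(y - 3)(y - 2)(y + 4) = 0 at y ∈ {-4, 2, 3, 4}.
The Hessian is diagonal: diag(psi_xx, psi_yy). Second derivatives: psi_xx(-3)=-72, psi_xx(0)=36, psi_xx(3)=-72; psi_yy(-4)=-60480, psi_yy(2)=2160, psi_yy(3)=-1260, psi_yy(4)=2880.
Local maxima occur where both diagonal entries negative: (-3, -4), (-3, 3), (3, -4), (3, 3). Count: 4.

4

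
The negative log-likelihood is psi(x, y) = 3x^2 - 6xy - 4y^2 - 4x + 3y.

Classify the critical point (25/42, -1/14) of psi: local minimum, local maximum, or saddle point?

saddle point

The Hessian of psi is constant: H = [[6, -6], [-6, -8]].
det(H) = 6·(-8) − (-6)² = -84.
Since det(H) < 0, H is indefinite and the critical point is a saddle point.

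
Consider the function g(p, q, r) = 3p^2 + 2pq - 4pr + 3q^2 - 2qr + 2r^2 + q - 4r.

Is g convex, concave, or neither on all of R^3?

convex

g is quadratic, so its Hessian is the constant matrix H = [[6, 2, -4], [2, 6, -2], [-4, -2, 4]].
Leading principal minors: 6, 32, 40.
All positive ⇒ H ≻ 0 ⇒ convex.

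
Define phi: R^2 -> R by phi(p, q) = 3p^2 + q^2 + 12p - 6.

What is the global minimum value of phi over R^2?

-18

phi(p,q) separates as A(p) + B(q) − 6, so its minimum is min A + min B − 6.
A'(p) = 6p + 12 vanishes at p ∈ {-2}; B'(q) = 2q vanishes at q ∈ {0}.
Local minima of A (where A''>0): A(-2)=-12. Local minima of B: B(0)=0.
So the global minimum of phi is A(-2) + B(0) − 6 = -12 + 0 − 6 = -18, attained at (-2, 0).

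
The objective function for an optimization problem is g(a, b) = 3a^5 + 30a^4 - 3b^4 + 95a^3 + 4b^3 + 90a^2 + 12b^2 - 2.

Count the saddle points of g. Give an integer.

6

g separates as a function of a plus a function of b, so ∇g=0 decouples.
∂g/∂a = 15a(a + 1)(a + 3)(a + 4) = 0 at a ∈ {-4, -3, -1, 0}; ∂g/∂b = -12b(b - 2)(b + 1) = 0 at b ∈ {-1, 0, 2}.
The Hessian is diagonal: diag(g_aa, g_bb). Second derivatives: g_aa(-4)=-180, g_aa(-3)=90, g_aa(-1)=-90, g_aa(0)=180; g_bb(-1)=-36, g_bb(0)=24, g_bb(2)=-72.
Saddle points occur where the two diagonal entries have opposite signs: (-4, 0), (-3, -1), (-3, 2), (-1, 0), (0, -1), (0, 2). Count: 6.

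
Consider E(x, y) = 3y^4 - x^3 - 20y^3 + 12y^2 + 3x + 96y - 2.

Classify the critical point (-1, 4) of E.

local minimum

The mixed partial ∂²E/∂x∂y is 0, so the Hessian at any point is diag(E_xx, E_yy) = diag(-6x, 12(3y^2 - 10y + 2)).
At (-1, 4): H = diag(6, 120).
Both eigenvalues are positive, so H is positive definite: a local minimum.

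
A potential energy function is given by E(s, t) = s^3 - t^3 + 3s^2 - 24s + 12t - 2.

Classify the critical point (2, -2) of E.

The mixed partial ∂²E/∂s∂t is 0, so the Hessian at any point is diag(E_ss, E_tt) = diag(6(s + 1), -6t).
At (2, -2): H = diag(18, 12).
Both eigenvalues are positive, so H is positive definite: a local minimum.

local minimum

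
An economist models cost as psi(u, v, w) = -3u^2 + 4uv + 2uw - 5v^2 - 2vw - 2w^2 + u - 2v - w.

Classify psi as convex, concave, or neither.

concave

psi is quadratic, so its Hessian is the constant matrix H = [[-6, 4, 2], [4, -10, -2], [2, -2, -4]].
Leading principal minors: -6, 44, -144.
Signs alternate −, +, − ⇒ H ≺ 0 ⇒ concave.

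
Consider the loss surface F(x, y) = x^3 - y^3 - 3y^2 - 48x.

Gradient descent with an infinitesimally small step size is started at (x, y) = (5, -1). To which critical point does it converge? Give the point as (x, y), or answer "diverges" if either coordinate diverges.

F is separable, so gradient descent decouples: x follows -∂F/∂x, y follows -∂F/∂y.
∂F/∂x = 3(x - 4)(x + 4); at x=5 this is 27, so x decreases.
∂F/∂y = -3y(y + 2); at y=-1 this is 3, so y decreases.
x converges to its nearest critical value 4 (a local min of the x-part); y converges to -2. The iterate converges to (4, -2).

(4, -2)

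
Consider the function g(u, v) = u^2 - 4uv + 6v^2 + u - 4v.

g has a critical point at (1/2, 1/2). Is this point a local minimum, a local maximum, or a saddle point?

local minimum

The Hessian of g is constant: H = [[2, -4], [-4, 12]].
det(H) = 2·12 − (-4)² = 8.
det(H) > 0 and tr(H) = 14 > 0, so H is positive definite and the point is a local minimum.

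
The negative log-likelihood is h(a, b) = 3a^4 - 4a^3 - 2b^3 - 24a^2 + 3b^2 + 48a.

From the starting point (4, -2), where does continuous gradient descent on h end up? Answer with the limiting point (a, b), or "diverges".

h is separable, so gradient descent decouples: a follows -∂h/∂a, b follows -∂h/∂b.
∂h/∂a = 12(a - 2)(a - 1)(a + 2); at a=4 this is 432, so a decreases.
∂h/∂b = -6b(b - 1); at b=-2 this is -36, so b increases.
a converges to its nearest critical value 2 (a local min of the a-part); b converges to 0. The iterate converges to (2, 0).

(2, 0)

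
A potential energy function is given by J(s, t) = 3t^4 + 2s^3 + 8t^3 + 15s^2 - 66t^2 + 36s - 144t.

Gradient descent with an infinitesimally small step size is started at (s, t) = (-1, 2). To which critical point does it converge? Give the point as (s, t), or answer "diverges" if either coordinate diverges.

(-2, 3)

J is separable, so gradient descent decouples: s follows -∂J/∂s, t follows -∂J/∂t.
∂J/∂s = 6(s + 2)(s + 3); at s=-1 this is 12, so s decreases.
∂J/∂t = 12(t - 3)(t + 1)(t + 4); at t=2 this is -216, so t increases.
s converges to its nearest critical value -2 (a local min of the s-part); t converges to 3. The iterate converges to (-2, 3).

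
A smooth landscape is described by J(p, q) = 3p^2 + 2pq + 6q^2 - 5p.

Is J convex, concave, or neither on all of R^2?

J is quadratic, so its Hessian is the constant matrix H = [[6, 2], [2, 12]].
det(H) = 68, tr(H) = 18.
det(H) > 0 and tr(H) > 0, so H is positive definite everywhere: convex.

convex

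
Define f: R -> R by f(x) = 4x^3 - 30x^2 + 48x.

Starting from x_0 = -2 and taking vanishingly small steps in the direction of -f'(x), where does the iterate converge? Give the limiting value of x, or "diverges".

diverges

f'(x) = 12(x - 4)(x - 1), so f'(-2) = 216.
Gradient descent moves in the -f' direction, i.e. x is decreasing.
There is no critical point below x=-2, and f' keeps the same sign, so the iterate runs off to −∞.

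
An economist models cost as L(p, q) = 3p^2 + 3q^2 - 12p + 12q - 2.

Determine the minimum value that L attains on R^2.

L(p,q) separates as A(p) + B(q) − 2, so its minimum is min A + min B − 2.
A'(p) = 6p - 12 vanishes at p ∈ {2}; B'(q) = 6q + 12 vanishes at q ∈ {-2}.
Local minima of A (where A''>0): A(2)=-12. Local minima of B: B(-2)=-12.
So the global minimum of L is A(2) + B(-2) − 2 = -12 − 12 − 2 = -26, attained at (2, -2).

-26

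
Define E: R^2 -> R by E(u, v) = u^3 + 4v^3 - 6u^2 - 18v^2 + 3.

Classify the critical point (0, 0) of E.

local maximum

The mixed partial ∂²E/∂u∂v is 0, so the Hessian at any point is diag(E_uu, E_vv) = diag(6(u - 2), 12(2v - 3)).
At (0, 0): H = diag(-12, -36).
Both eigenvalues are negative, so H is negative definite: a local maximum.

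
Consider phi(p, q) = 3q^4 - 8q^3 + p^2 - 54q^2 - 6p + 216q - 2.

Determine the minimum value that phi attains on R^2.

-686

phi(p,q) separates as A(p) + B(q) − 2, so its minimum is min A + min B − 2.
A'(p) = 2p - 6 vanishes at p ∈ {3}; B'(q) = 12(q - 3)(q - 2)(q + 3) vanishes at q ∈ {-3, 2, 3}.
Local minima of A (where A''>0): A(3)=-9. Local minima of B: B(-3)=-675, B(3)=189.
So the global minimum of phi is A(3) + B(-3) − 2 = -9 − 675 − 2 = -686, attained at (3, -3).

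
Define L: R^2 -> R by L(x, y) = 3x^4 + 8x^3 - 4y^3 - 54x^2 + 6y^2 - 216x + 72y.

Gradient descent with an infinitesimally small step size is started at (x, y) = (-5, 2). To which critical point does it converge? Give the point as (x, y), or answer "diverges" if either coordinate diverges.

L is separable, so gradient descent decouples: x follows -∂L/∂x, y follows -∂L/∂y.
∂L/∂x = 12(x - 3)(x + 2)(x + 3); at x=-5 this is -576, so x increases.
∂L/∂y = -12(y - 3)(y + 2); at y=2 this is 48, so y decreases.
x converges to its nearest critical value -3 (a local min of the x-part); y converges to -2. The iterate converges to (-3, -2).

(-3, -2)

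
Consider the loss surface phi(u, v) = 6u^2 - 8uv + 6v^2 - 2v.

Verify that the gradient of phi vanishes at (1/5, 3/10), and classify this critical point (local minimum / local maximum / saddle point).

∇phi = (12u - 8v, -8u + 12v - 2); substituting (1/5, 3/10) gives ∇phi = (0, 0), so (1/5, 3/10) is indeed a critical point.
The Hessian of phi is constant: H = [[12, -8], [-8, 12]].
det(H) = 12·12 − (-8)² = 80.
det(H) > 0 and tr(H) = 24 > 0, so H is positive definite and the point is a local minimum.

local minimum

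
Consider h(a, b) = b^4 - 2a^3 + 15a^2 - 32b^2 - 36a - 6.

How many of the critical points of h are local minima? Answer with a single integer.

h separates as a function of a plus a function of b, so ∇h=0 decouples.
∂h/∂a = -6(a - 3)(a - 2) = 0 at a ∈ {2, 3}; ∂h/∂b = 4b(b - 4)(b + 4) = 0 at b ∈ {-4, 0, 4}.
The Hessian is diagonal: diag(h_aa, h_bb). Second derivatives: h_aa(2)=6, h_aa(3)=-6; h_bb(-4)=128, h_bb(0)=-64, h_bb(4)=128.
Local minima occur where both diagonal entries positive: (2, -4), (2, 4). Count: 2.

2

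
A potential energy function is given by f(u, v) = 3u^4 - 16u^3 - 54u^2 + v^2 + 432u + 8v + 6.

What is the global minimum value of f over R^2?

-1117

f(u,v) separates as P(u) + Q(v) + 6, so its minimum is min P + min Q + 6.
P'(u) = 12(u - 4)(u - 3)(u + 3) vanishes at u ∈ {-3, 3, 4}; Q'(v) = 2v + 8 vanishes at v ∈ {-4}.
Local minima of P (where P''>0): P(-3)=-1107, P(4)=608. Local minima of Q: Q(-4)=-16.
So the global minimum of f is P(-3) + Q(-4) + 6 = -1107 − 16 + 6 = -1117, attained at (-3, -4).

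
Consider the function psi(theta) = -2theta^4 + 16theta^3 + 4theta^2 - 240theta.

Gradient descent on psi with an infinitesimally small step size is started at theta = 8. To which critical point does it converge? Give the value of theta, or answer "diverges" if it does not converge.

psi'(theta) = -8(theta - 5)(theta - 3)(theta + 2), so psi'(8) = -1200.
Gradient descent moves in the -psi' direction, i.e. theta is increasing.
There is no critical point above theta=8, and psi' keeps the same sign, so the iterate runs off to +∞.

diverges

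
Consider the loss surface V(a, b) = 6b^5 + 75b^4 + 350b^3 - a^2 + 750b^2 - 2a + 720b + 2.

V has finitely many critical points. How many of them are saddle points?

V separates as a function of a plus a function of b, so ∇V=0 decouples.
∂V/∂a = -2(a + 1) = 0 at a ∈ {-1}; ∂V/∂b = 30(b + 1)(b + 2)(b + 3)(b + 4) = 0 at b ∈ {-4, -3, -2, -1}.
The Hessian is diagonal: diag(V_aa, V_bb). Second derivatives: V_aa(-1)=-2; V_bb(-4)=-180, V_bb(-3)=60, V_bb(-2)=-60, V_bb(-1)=180.
Saddle points occur where the two diagonal entries have opposite signs: (-1, -3), (-1, -1). Count: 2.

2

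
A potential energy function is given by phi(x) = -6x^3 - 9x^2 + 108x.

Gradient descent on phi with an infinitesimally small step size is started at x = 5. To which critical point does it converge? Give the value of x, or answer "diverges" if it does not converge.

diverges

phi'(x) = -18(x - 2)(x + 3), so phi'(5) = -432.
Gradient descent moves in the -phi' direction, i.e. x is increasing.
There is no critical point above x=5, and phi' keeps the same sign, so the iterate runs off to +∞.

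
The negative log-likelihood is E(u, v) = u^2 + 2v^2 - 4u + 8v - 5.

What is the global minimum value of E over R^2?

-17

E(u,v) separates as P(u) + Q(v) − 5, so its minimum is min P + min Q − 5.
P'(u) = 2u - 4 vanishes at u ∈ {2}; Q'(v) = 4v + 8 vanishes at v ∈ {-2}.
Local minima of P (where P''>0): P(2)=-4. Local minima of Q: Q(-2)=-8.
So the global minimum of E is P(2) + Q(-2) − 5 = -4 − 8 − 5 = -17, attained at (2, -2).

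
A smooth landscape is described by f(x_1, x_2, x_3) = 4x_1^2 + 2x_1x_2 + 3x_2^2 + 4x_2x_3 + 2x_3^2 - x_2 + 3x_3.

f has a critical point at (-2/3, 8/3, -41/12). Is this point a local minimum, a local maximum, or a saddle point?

The Hessian is constant: H = [[8, 2, 0], [2, 6, 4], [0, 4, 4]].
Leading principal minors: Δ₁ = 8, Δ₂ = 44, Δ₃ = 48.
All leading minors are positive, so H is positive definite: a local minimum.

local minimum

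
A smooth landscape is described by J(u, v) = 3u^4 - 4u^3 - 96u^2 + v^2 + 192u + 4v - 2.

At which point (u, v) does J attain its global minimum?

J(u,v) separates as P(u) + Q(v) − 2, so its minimum is min P + min Q − 2.
P'(u) = 12(u - 4)(u - 1)(u + 4) vanishes at u ∈ {-4, 1, 4}; Q'(v) = 2v + 4 vanishes at v ∈ {-2}.
Local minima of P (where P''>0): P(-4)=-1280, P(4)=-256. Local minima of Q: Q(-2)=-4.
So the global minimum of J is P(-4) + Q(-2) − 2 = -1280 − 4 − 2 = -1286, attained at (-4, -2).

(-4, -2)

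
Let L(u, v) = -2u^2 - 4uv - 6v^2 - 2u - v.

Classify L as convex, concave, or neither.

concave

L is quadratic, so its Hessian is the constant matrix H = [[-4, -4], [-4, -12]].
det(H) = 32, tr(H) = -16.
det(H) > 0 and tr(H) < 0, so H is negative definite everywhere: concave.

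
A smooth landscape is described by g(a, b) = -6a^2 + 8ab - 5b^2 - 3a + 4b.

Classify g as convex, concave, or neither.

concave

g is quadratic, so its Hessian is the constant matrix H = [[-12, 8], [8, -10]].
det(H) = 56, tr(H) = -22.
det(H) > 0 and tr(H) < 0, so H is negative definite everywhere: concave.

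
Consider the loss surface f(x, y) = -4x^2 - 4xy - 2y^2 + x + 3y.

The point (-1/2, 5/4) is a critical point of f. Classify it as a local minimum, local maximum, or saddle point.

local maximum

The Hessian of f is constant: H = [[-8, -4], [-4, -4]].
det(H) = (-8)·(-4) − (-4)² = 16.
det(H) > 0 and tr(H) = -12 < 0, so H is negative definite and the point is a local maximum.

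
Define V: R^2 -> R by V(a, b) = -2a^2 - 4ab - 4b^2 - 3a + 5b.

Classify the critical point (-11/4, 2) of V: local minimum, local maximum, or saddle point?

local maximum

The Hessian of V is constant: H = [[-4, -4], [-4, -8]].
det(H) = (-4)·(-8) − (-4)² = 16.
det(H) > 0 and tr(H) = -12 < 0, so H is negative definite and the point is a local maximum.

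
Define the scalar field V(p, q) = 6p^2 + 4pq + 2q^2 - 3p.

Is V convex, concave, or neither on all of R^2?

convex

V is quadratic, so its Hessian is the constant matrix H = [[12, 4], [4, 4]].
det(H) = 32, tr(H) = 16.
det(H) > 0 and tr(H) > 0, so H is positive definite everywhere: convex.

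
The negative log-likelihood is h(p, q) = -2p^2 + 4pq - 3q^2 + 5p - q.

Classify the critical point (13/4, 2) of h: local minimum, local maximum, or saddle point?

local maximum

The Hessian of h is constant: H = [[-4, 4], [4, -6]].
det(H) = (-4)·(-6) − 4² = 8.
det(H) > 0 and tr(H) = -10 < 0, so H is negative definite and the point is a local maximum.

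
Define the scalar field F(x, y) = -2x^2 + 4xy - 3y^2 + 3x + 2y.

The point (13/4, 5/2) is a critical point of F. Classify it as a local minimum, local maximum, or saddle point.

The Hessian of F is constant: H = [[-4, 4], [4, -6]].
det(H) = (-4)·(-6) − 4² = 8.
det(H) > 0 and tr(H) = -10 < 0, so H is negative definite and the point is a local maximum.

local maximum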